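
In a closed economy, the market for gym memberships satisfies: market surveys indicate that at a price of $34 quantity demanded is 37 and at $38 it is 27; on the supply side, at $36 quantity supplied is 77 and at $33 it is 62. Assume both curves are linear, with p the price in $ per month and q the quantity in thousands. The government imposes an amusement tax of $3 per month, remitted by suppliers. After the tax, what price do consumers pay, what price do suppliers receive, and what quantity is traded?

Consumers pay $32; suppliers receive $29; quantity = 42.

Demand slope: (27 − 37)/(38 − 34) = -2.5, so qd = 122 − 2.5p.
Supply slope: (62 − 77)/(33 − 36) = 5, so qs = 5p − 103.
Before the tax: set 122 − 2.5p = 5p − 103 → p* = $30, q* = 47.
With the tax collected from suppliers, supply shifts: qs = 5(p − 3) − 103.
Solving gives q = 42 with consumers paying $32 and suppliers receiving $29 (the $3 wedge).
The less price-elastic side of the market bears the larger share of a per-unit tax.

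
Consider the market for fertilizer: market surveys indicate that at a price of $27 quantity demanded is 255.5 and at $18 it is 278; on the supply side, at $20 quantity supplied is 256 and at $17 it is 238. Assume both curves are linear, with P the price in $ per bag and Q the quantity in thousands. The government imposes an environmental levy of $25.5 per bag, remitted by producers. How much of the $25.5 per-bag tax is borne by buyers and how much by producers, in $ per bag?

Demand slope: (278 − 255.5)/(18 − 27) = -2.5, so Qd = 323 − 2.5P.
Supply slope: (238 − 256)/(17 − 20) = 6, so Qs = 6P + 136.
Without the tax, 323 − 2.5P = 6P + 136 gives 8.5P = 187, so P* = $22 and Q* = 268.
With the tax collected from producers, supply shifts: Qs = 6(P − 25.5) + 136.
New equilibrium: buyers pay $40, producers receive $14.5, Q = 223. (Wedge: Pb − Ps = 25.5.)
Burden on buyers: $18; on producers: $7.5. (They sum to $25.5.)

Buyers bear $18 per bag; producers bear $7.5 per bag.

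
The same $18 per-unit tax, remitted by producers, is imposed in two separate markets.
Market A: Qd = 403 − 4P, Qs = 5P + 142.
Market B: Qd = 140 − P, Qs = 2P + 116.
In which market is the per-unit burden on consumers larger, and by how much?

Market B, by $2.

Market A: pre-tax P* = $29, Q* = 287; post-tax Q = 247; per-unit burden on consumers = $10.
Market B: pre-tax P* = $8, Q* = 132; post-tax Q = 120; per-unit burden on consumers = $12.
Difference: $10 vs $12 → market B is larger by $2.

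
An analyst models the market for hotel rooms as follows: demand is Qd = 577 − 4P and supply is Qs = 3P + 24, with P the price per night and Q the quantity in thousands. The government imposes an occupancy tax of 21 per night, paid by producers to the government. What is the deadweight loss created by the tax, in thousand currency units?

Deadweight loss = 378 thousand.

Without the tax, 577 − 4P = 3P + 24 gives 7P = 553, so P* = 79 and Q* = 261.
With the tax collected from producers, supply shifts: Qs = 3(P − 21) + 24.
Solving gives Q = 225 with consumers paying 88 and producers receiving 67 (the 21 wedge).
Quantity falls by |ΔQ| = |261 − 225| = 36.
DWL = ½ · t · |ΔQ| = ½ · 21 · 36 = 378.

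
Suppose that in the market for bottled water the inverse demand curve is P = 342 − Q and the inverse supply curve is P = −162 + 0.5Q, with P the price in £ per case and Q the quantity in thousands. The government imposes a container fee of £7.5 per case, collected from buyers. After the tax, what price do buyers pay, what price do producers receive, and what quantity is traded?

Rewrite in direct form: Qd = 342 − P and Qs = 2P + 324.
Without the tax, 342 − P = 2P + 324 gives 3P = 18, so P* = £6 and Q* = 336.
With the tax collected from buyers, demand (in seller-price terms) shifts: Qd = 342 − (P + 7.5).
Solving gives Q = 331 with buyers paying £11 and producers receiving £3.5 (the £7.5 wedge).

Buyers pay £11; producers receive £3.5; quantity = 331.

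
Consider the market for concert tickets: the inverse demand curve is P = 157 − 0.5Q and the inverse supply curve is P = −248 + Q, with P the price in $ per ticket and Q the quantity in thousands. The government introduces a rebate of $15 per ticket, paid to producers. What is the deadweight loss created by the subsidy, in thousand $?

Deadweight loss = $75 thousand.

Inverting to Q(P) form: Qd = 314 − 2P; Qs = P + 248.
Before the subsidy: set 314 − 2P = P + 248 → P* = $22, Q* = 270.
With a per-unit subsidy paid to producers, each receives P + 15 per unit sold, so supply becomes Qs = (P + 15) + 248.
Solving gives Q = 280 with consumers paying $17 and producers receiving $32 (the $15 wedge).
Quantity rises by |ΔQ| = |270 − 280| = 10.
DWL = ½ · t · |ΔQ| = ½ · 15 · 10 = $75.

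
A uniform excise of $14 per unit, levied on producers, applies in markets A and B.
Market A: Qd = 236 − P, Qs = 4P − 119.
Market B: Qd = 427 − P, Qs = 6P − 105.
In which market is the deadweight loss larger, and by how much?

Market B, by $5.6.

Market A: pre-tax P* = $71, Q* = 165; post-tax Q = 153.8; deadweight loss = $78.4.
Market B: pre-tax P* = $76, Q* = 351; post-tax Q = 339; deadweight loss = $84.
Difference: $78.4 vs $84 → market B is larger by $5.6.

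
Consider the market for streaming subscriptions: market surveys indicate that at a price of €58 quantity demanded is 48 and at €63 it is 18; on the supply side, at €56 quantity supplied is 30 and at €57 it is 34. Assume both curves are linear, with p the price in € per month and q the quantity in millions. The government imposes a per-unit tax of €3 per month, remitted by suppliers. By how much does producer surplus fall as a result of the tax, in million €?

Producer surplus falls by €69.12 million.

Demand slope: (18 − 48)/(63 − 58) = -6, so qd = 396 − 6p.
Supply slope: (34 − 30)/(57 − 56) = 4, so qs = 4p − 194.
Without the tax, 396 − 6p = 4p − 194 gives 10p = 590, so p* = €59 and q* = 42.
With the tax collected from suppliers, supply shifts: qs = 4(p − 3) − 194.
New equilibrium: consumers pay €60.2, suppliers receive €57.2, q = 34.8. (Wedge: pb − ps = 3.)
ΔPS is the trapezoid between Q = 34.8 and Q = 42 of height €1.8: ½ · (42 + 34.8) · 1.8 = €69.12.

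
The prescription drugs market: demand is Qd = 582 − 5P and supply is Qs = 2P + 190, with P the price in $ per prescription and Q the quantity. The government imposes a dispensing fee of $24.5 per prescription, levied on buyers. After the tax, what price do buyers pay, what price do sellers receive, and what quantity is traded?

Buyers pay $63; sellers receive $38.5; quantity = 267.

Before the tax: set 582 − 5P = 2P + 190 → P* = $56, Q* = 302.
With the tax collected from buyers, demand (in seller-price terms) shifts: Qd = 582 − 5(P + 24.5).
New equilibrium: buyers pay $63, sellers receive $38.5, Q = 267. (Wedge: Pb − Ps = 24.5.)
The less price-elastic side of the market bears the larger share of a per-unit tax.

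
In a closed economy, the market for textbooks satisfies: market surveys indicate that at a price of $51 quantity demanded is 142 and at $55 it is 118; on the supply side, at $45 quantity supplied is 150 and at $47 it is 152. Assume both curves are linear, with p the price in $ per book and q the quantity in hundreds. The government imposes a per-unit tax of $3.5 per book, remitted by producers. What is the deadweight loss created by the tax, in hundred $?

Deadweight loss = $5.25 hundred.

Demand slope: (118 − 142)/(55 − 51) = -6, so qd = 448 − 6p.
Supply slope: (152 − 150)/(47 − 45) = 1, so qs = p + 105.
Without the tax, 448 − 6p = p + 105 gives 7p = 343, so p* = $49 and q* = 154.
With the tax collected from producers, supply shifts: qs = (p − 3.5) + 105.
New equilibrium: buyers pay $49.5, producers receive $46, q = 151. (Wedge: pb − ps = 3.5.)
Quantity falls by |ΔQ| = |154 − 151| = 3.
DWL = ½ · t · |ΔQ| = ½ · 3.5 · 3 = $5.25.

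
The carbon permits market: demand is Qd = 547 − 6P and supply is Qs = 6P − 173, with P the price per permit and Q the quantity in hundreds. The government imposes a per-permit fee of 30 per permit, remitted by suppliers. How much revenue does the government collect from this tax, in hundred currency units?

Tax revenue = 2910 hundred.

Without the tax, 547 − 6P = 6P − 173 gives 12P = 720, so P* = 60 and Q* = 187.
With the tax collected from suppliers, supply shifts: Qs = 6(P − 30) − 173.
Solving gives Q = 97 with buyers paying 75 and suppliers receiving 45 (the 30 wedge).
Revenue = t · Q = 30 · 97 = 2910.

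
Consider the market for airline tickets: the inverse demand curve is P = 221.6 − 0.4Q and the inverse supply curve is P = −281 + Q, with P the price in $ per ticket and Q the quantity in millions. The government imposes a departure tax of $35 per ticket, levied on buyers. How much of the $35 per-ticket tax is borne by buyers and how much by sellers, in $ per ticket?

Buyers bear $10 per ticket; sellers bear $25 per ticket.

Inverting to Q(P) form: Qd = 554 − 2.5P; Qs = P + 281.
Before the tax: set 554 − 2.5P = P + 281 → P* = $78, Q* = 359.
With the tax collected from buyers, demand (in seller-price terms) shifts: Qd = 554 − 2.5(P + 35).
New equilibrium: buyers pay $88, sellers receive $53, Q = 334. (Wedge: Pb − Ps = 35.)
Burden on buyers: $10; on sellers: $25. (They sum to $35.)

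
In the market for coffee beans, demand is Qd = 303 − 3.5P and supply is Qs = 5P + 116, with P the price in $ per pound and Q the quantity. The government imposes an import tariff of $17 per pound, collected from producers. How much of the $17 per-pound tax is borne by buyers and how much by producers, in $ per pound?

Before the tax: set 303 − 3.5P = 5P + 116 → P* = $22, Q* = 226.
With the tax collected from producers, supply shifts: Qs = 5(P − 17) + 116.
New equilibrium: buyers pay $32, producers receive $15, Q = 191. (Wedge: Pb − Ps = 17.)
Burden on buyers: $10; on producers: $7. (They sum to $17.)
The less price-elastic side of the market bears the larger share of a per-unit tax.

Buyers bear $10 per pound; producers bear $7 per pound.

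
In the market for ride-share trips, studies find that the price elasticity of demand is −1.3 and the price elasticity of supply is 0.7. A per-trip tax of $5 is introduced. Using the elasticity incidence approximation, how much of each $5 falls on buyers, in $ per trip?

Buyers bear ≈ $1.75 per trip.

Incidence ratio: buyers' share ≈ εs / (εs + |εd|) = 0.7 / (0.7 + 1.3) = 0.35.
So buyers bear ≈ 0.35 × $5 = $1.75; producers bear $3.25.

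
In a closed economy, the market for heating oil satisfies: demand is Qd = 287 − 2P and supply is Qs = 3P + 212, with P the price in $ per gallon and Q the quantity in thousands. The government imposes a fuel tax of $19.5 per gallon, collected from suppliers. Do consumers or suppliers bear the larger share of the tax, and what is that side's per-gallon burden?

Consumers bear the larger share: $11.7 per gallon.

Without the tax, 287 − 2P = 3P + 212 gives 5P = 75, so P* = $15 and Q* = 257.
With the tax collected from suppliers, supply shifts: Qs = 3(P − 19.5) + 212.
Solving gives Q = 233.6 with consumers paying $26.7 and suppliers receiving $7.2 (the $19.5 wedge).
Per-gallon burden: consumers $11.7, suppliers $7.8.
Consumers take the larger share because demand is less price-elastic here (demand slope 2 vs supply slope 3).
The less price-elastic side of the market bears the larger share of a per-unit tax.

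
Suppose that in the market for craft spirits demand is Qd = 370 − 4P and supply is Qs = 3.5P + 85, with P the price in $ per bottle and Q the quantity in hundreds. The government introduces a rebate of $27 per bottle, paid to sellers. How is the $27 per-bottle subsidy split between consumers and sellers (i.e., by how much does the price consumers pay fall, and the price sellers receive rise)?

Consumers gain $12.6 per bottle; sellers gain $14.4 per bottle.

Before the subsidy: set 370 − 4P = 3.5P + 85 → P* = $38, Q* = 218.
With a per-unit subsidy paid to sellers, each receives P + 27 per unit sold, so supply becomes Qs = 3.5(P + 27) + 85.
New equilibrium: consumers pay $25.4, sellers receive $52.4, Q = 268.4. (Wedge: Pb − Ps = −27.)
Gain to consumers: $12.6; to sellers: $14.4. (They sum to $27.)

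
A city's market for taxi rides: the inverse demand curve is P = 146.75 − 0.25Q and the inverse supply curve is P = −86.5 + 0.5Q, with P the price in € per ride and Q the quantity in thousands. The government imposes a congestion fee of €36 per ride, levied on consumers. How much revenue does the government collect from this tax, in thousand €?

Rewrite in direct form: Qd = 587 − 4P and Qs = 2P + 173.
Without the tax, 587 − 4P = 2P + 173 gives 6P = 414, so P* = €69 and Q* = 311.
With the tax collected from consumers, demand (in seller-price terms) shifts: Qd = 587 − 4(P + 36).
Solving gives Q = 263 with consumers paying €81 and suppliers receiving €45 (the €36 wedge).
Revenue = t · Q = 36 · 263 = €9468.

Tax revenue = €9468 thousand.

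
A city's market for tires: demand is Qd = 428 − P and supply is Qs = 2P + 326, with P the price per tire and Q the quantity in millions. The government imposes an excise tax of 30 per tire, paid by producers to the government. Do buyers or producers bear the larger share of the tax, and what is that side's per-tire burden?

Without the tax, 428 − P = 2P + 326 gives 3P = 102, so P* = 34 and Q* = 394.
With the tax collected from producers, supply shifts: Qs = 2(P − 30) + 326.
Solving gives Q = 374 with buyers paying 54 and producers receiving 24 (the 30 wedge).
Per-tire burden: buyers 20, producers 10.
Buyers take the larger share because demand is less price-elastic here (demand slope 1 vs supply slope 2).
The less price-elastic side of the market bears the larger share of a per-unit tax.

Buyers bear the larger share: 20 per tire.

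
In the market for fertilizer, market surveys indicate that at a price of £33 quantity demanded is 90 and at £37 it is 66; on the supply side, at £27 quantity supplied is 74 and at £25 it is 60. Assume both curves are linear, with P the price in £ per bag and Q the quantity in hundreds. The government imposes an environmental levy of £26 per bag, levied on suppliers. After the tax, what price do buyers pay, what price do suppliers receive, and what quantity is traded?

Demand slope: (66 − 90)/(37 − 33) = -6, so Qd = 288 − 6P.
Supply slope: (60 − 74)/(25 − 27) = 7, so Qs = 7P − 115.
Without the tax, 288 − 6P = 7P − 115 gives 13P = 403, so P* = £31 and Q* = 102.
With the tax collected from suppliers, supply shifts: Qs = 7(P − 26) − 115.
Solving gives Q = 18 with buyers paying £45 and suppliers receiving £19 (the £26 wedge).
The less price-elastic side of the market bears the larger share of a per-unit tax.

Buyers pay £45; suppliers receive £19; quantity = 18.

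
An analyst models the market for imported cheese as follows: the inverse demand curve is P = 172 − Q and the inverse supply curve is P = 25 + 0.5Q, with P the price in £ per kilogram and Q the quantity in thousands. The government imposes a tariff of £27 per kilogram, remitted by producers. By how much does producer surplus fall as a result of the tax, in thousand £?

Rewrite in direct form: Qd = 172 − P and Qs = 2P − 50.
Before the tax: set 172 − P = 2P − 50 → P* = £74, Q* = 98.
With the tax collected from producers, supply shifts: Qs = 2(P − 27) − 50.
Solving gives Q = 80 with consumers paying £92 and producers receiving £65 (the £27 wedge).
ΔPS is the trapezoid between Q = 80 and Q = 98 of height £9: ½ · (98 + 80) · 9 = £801.

Producer surplus falls by £801 thousand.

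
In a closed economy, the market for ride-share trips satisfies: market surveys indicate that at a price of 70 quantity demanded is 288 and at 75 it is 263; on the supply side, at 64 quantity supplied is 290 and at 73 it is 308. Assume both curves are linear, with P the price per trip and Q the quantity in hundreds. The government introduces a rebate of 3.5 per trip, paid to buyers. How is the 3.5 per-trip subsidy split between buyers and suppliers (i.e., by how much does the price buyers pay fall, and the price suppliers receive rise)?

Demand slope: (263 − 288)/(75 − 70) = -5, so Qd = 638 − 5P.
Supply slope: (308 − 290)/(73 − 64) = 2, so Qs = 2P + 162.
Before the subsidy: set 638 − 5P = 2P + 162 → P* = 68, Q* = 298.
With a per-unit subsidy paid to buyers, each effectively pays P − 3.5, so demand becomes Qd = 638 − 5(P − 3.5).
Solving gives Q = 303 with buyers paying 67 and suppliers receiving 70.5 (the 3.5 wedge).
Gain to buyers: 1; to suppliers: 2.5. (They sum to 3.5.)

Buyers gain 1 per trip; suppliers gain 2.5 per trip.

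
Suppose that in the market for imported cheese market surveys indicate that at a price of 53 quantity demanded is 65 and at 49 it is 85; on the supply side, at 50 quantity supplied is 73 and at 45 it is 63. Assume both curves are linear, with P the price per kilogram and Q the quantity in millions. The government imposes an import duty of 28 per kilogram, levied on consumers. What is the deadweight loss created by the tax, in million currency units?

Demand slope: (85 − 65)/(49 − 53) = -5, so Qd = 330 − 5P.
Supply slope: (63 − 73)/(45 − 50) = 2, so Qs = 2P − 27.
Before the tax: set 330 − 5P = 2P − 27 → P* = 51, Q* = 75.
With the tax collected from consumers, demand (in seller-price terms) shifts: Qd = 330 − 5(P + 28).
Solving gives Q = 35 with consumers paying 59 and suppliers receiving 31 (the 28 wedge).
Quantity falls by |ΔQ| = |75 − 35| = 40.
DWL = ½ · t · |ΔQ| = ½ · 28 · 40 = 560.

Deadweight loss = 560 million.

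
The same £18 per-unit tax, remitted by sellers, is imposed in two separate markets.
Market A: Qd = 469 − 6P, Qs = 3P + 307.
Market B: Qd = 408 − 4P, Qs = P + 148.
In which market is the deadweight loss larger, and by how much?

Market A, by £194.4.

Market A: pre-tax P* = £18, Q* = 361; post-tax Q = 325; deadweight loss = £324.
Market B: pre-tax P* = £52, Q* = 200; post-tax Q = 185.6; deadweight loss = £129.6.
Difference: £324 vs £129.6 → market A is larger by £194.4.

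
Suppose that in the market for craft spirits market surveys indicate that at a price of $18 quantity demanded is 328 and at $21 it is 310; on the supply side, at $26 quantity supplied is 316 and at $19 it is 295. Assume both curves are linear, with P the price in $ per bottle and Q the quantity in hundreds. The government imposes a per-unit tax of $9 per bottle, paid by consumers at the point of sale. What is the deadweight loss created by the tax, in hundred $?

Deadweight loss = $81 hundred.

Demand slope: (310 − 328)/(21 − 18) = -6, so Qd = 436 − 6P.
Supply slope: (295 − 316)/(19 − 26) = 3, so Qs = 3P + 238.
Before the tax: set 436 − 6P = 3P + 238 → P* = $22, Q* = 304.
With the tax collected from consumers, demand (in seller-price terms) shifts: Qd = 436 − 6(P + 9).
Solving gives Q = 286 with consumers paying $25 and producers receiving $16 (the $9 wedge).
Quantity falls by |ΔQ| = |304 − 286| = 18.
DWL = ½ · t · |ΔQ| = ½ · 9 · 18 = $81.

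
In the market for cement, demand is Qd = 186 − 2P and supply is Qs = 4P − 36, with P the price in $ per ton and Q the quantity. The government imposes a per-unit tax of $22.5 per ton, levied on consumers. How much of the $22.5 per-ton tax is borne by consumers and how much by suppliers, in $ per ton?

Consumers bear $15 per ton; suppliers bear $7.5 per ton.

Without the tax, 186 − 2P = 4P − 36 gives 6P = 222, so P* = $37 and Q* = 112.
With the tax collected from consumers, demand (in seller-price terms) shifts: Qd = 186 − 2(P + 22.5).
Solving gives Q = 82 with consumers paying $52 and suppliers receiving $29.5 (the $22.5 wedge).
Burden on consumers: $15; on suppliers: $7.5. (They sum to $22.5.)
The less price-elastic side of the market bears the larger share of a per-unit tax.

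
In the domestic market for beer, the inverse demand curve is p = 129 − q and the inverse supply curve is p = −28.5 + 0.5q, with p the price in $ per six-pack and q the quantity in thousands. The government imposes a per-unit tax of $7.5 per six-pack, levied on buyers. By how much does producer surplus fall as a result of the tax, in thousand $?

Producer surplus falls by $256.25 thousand.

Rewrite in direct form: qd = 129 − p and qs = 2p + 57.
Before the tax: set 129 − p = 2p + 57 → p* = $24, q* = 105.
With the tax collected from buyers, demand (in seller-price terms) shifts: qd = 129 − (p + 7.5).
New equilibrium: buyers pay $29, suppliers receive $21.5, q = 100. (Wedge: pb − ps = 7.5.)
ΔPS is the trapezoid between Q = 100 and Q = 105 of height $2.5: ½ · (105 + 100) · 2.5 = $256.25.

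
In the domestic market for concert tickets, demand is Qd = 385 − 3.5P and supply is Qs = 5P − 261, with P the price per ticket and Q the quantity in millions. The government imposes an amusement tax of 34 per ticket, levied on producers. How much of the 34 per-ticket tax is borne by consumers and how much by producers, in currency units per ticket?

Consumers bear 20 per ticket; producers bear 14 per ticket.

Before the tax: set 385 − 3.5P = 5P − 261 → P* = 76, Q* = 119.
With the tax collected from producers, supply shifts: Qs = 5(P − 34) − 261.
Solving gives Q = 49 with consumers paying 96 and producers receiving 62 (the 34 wedge).
Burden on consumers: 20; on producers: 14. (They sum to 34.)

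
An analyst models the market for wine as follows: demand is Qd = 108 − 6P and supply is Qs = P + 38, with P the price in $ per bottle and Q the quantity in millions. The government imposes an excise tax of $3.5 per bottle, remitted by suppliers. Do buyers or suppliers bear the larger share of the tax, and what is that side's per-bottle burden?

Suppliers bear the larger share: $3 per bottle.

Without the tax, 108 − 6P = P + 38 gives 7P = 70, so P* = $10 and Q* = 48.
With the tax collected from suppliers, supply shifts: Qs = (P − 3.5) + 38.
Solving gives Q = 45 with buyers paying $10.5 and suppliers receiving $7 (the $3.5 wedge).
Per-bottle burden: buyers $0.5, suppliers $3.
Suppliers take the larger share because supply is less price-elastic here (demand slope 6 vs supply slope 1).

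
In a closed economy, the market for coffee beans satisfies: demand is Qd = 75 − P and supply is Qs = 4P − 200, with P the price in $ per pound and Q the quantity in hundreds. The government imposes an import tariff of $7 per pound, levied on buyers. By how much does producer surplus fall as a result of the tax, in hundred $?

Producer surplus falls by $24.08 hundred.

Before the tax: set 75 − P = 4P − 200 → P* = $55, Q* = 20.
With the tax collected from buyers, demand (in seller-price terms) shifts: Qd = 75 − (P + 7).
Solving gives Q = 14.4 with buyers paying $60.6 and sellers receiving $53.6 (the $7 wedge).
ΔPS is the trapezoid between Q = 14.4 and Q = 20 of height $1.4: ½ · (20 + 14.4) · 1.4 = $24.08.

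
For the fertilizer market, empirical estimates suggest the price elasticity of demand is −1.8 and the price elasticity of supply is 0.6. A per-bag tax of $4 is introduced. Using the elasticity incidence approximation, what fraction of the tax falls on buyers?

Incidence ratio: buyers' share ≈ εs / (εs + |εd|) = 0.6 / (0.6 + 1.8) = 0.25.
Supply is the less elastic side, so buyers bear the smaller share.

Buyers' share ≈ 0.25.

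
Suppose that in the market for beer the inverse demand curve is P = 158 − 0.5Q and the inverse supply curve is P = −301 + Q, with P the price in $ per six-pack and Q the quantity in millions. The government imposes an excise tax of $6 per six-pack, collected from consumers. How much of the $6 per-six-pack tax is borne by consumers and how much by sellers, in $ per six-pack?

Consumers bear $2 per six-pack; sellers bear $4 per six-pack.

Inverting to Q(P) form: Qd = 316 − 2P; Qs = P + 301.
Before the tax: set 316 − 2P = P + 301 → P* = $5, Q* = 306.
With the tax collected from consumers, demand (in seller-price terms) shifts: Qd = 316 − 2(P + 6).
Solving gives Q = 302 with consumers paying $7 and sellers receiving $1 (the $6 wedge).
Burden on consumers: $2; on sellers: $4. (They sum to $6.)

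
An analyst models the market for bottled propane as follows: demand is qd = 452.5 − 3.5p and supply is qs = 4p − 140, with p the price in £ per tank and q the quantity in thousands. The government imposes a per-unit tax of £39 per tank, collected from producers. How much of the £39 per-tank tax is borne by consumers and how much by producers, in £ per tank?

Before the tax: set 452.5 − 3.5p = 4p − 140 → p* = £79, q* = 176.
With the tax collected from producers, supply shifts: qs = 4(p − 39) − 140.
New equilibrium: consumers pay £99.8, producers receive £60.8, q = 103.2. (Wedge: pb − ps = 39.)
Burden on consumers: £20.8; on producers: £18.2. (They sum to £39.)

Consumers bear £20.8 per tank; producers bear £18.2 per tank.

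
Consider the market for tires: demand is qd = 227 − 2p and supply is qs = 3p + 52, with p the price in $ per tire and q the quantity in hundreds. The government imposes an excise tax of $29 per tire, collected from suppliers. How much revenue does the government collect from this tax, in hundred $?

Tax revenue = $3543.8 hundred.

Before the tax: set 227 − 2p = 3p + 52 → p* = $35, q* = 157.
With the tax collected from suppliers, supply shifts: qs = 3(p − 29) + 52.
Solving gives q = 122.2 with buyers paying $52.4 and suppliers receiving $23.4 (the $29 wedge).
Revenue = t · Q = 29 · 122.2 = $3543.8.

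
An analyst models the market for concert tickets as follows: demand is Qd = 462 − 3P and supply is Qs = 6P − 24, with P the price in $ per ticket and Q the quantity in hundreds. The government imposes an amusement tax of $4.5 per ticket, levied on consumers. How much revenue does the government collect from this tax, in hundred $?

Tax revenue = $1309.5 hundred.

Before the tax: set 462 − 3P = 6P − 24 → P* = $54, Q* = 300.
With the tax collected from consumers, demand (in seller-price terms) shifts: Qd = 462 − 3(P + 4.5).
Solving gives Q = 291 with consumers paying $57 and producers receiving $52.5 (the $4.5 wedge).
Revenue = t · Q = 4.5 · 291 = $1309.5.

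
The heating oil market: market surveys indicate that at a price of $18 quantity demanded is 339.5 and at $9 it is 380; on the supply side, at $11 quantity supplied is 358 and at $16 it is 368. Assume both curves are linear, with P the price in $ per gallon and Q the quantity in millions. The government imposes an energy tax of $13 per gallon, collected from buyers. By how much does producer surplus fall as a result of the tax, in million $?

Producer surplus falls by $3177 million.

Demand slope: (380 − 339.5)/(9 − 18) = -4.5, so Qd = 420.5 − 4.5P.
Supply slope: (368 − 358)/(16 − 11) = 2, so Qs = 2P + 336.
Without the tax, 420.5 − 4.5P = 2P + 336 gives 6.5P = 84.5, so P* = $13 and Q* = 362.
With the tax collected from buyers, demand (in seller-price terms) shifts: Qd = 420.5 − 4.5(P + 13).
New equilibrium: buyers pay $17, suppliers receive $4, Q = 344. (Wedge: Pb − Ps = 13.)
ΔPS is the trapezoid between Q = 344 and Q = 362 of height $9: ½ · (362 + 344) · 9 = $3177.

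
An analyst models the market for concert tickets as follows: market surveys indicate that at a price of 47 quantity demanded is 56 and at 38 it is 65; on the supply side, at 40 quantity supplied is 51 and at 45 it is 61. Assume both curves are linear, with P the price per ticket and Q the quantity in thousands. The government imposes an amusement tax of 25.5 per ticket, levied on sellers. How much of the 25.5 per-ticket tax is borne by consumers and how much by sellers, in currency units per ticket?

Demand slope: (65 − 56)/(38 − 47) = -1, so Qd = 103 − P.
Supply slope: (61 − 51)/(45 − 40) = 2, so Qs = 2P − 29.
Without the tax, 103 − P = 2P − 29 gives 3P = 132, so P* = 44 and Q* = 59.
With the tax collected from sellers, supply shifts: Qs = 2(P − 25.5) − 29.
Solving gives Q = 42 with consumers paying 61 and sellers receiving 35.5 (the 25.5 wedge).
Burden on consumers: 17; on sellers: 8.5. (They sum to 25.5.)
The less price-elastic side of the market bears the larger share of a per-unit tax.

Consumers bear 17 per ticket; sellers bear 8.5 per ticket.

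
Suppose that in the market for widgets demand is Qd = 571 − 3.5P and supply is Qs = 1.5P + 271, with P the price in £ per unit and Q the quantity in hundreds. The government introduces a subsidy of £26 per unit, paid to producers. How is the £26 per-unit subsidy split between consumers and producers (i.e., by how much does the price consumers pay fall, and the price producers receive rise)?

Consumers gain £7.8 per unit; producers gain £18.2 per unit.

Without the subsidy, 571 − 3.5P = 1.5P + 271 gives 5P = 300, so P* = £60 and Q* = 361.
With a per-unit subsidy paid to producers, each receives P + 26 per unit sold, so supply becomes Qs = 1.5(P + 26) + 271.
New equilibrium: consumers pay £52.2, producers receive £78.2, Q = 388.3. (Wedge: Pb − Ps = −26.)
Gain to consumers: £7.8; to producers: £18.2. (They sum to £26.)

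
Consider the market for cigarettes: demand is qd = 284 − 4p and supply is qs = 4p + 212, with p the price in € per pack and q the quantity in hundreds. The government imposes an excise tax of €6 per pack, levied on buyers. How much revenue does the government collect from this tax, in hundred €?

Tax revenue = €1416 hundred.

Before the tax: set 284 − 4p = 4p + 212 → p* = €9, q* = 248.
With the tax collected from buyers, demand (in seller-price terms) shifts: qd = 284 − 4(p + 6).
New equilibrium: buyers pay €12, producers receive €6, q = 236. (Wedge: pb − ps = 6.)
Revenue = t · Q = 6 · 236 = €1416.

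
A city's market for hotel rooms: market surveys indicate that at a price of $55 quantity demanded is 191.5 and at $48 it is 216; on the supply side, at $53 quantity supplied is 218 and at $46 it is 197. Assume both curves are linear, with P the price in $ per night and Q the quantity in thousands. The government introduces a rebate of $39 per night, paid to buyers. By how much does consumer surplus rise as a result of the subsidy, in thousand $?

Consumer surplus rises by $4329 thousand.

Demand slope: (216 − 191.5)/(48 − 55) = -3.5, so Qd = 384 − 3.5P.
Supply slope: (197 − 218)/(46 − 53) = 3, so Qs = 3P + 59.
Before the subsidy: set 384 − 3.5P = 3P + 59 → P* = $50, Q* = 209.
With a per-unit subsidy paid to buyers, each effectively pays P − 39, so demand becomes Qd = 384 − 3.5(P − 39).
New equilibrium: buyers pay $32, suppliers receive $71, Q = 272. (Wedge: Pb − Ps = −39.)
ΔCS is the trapezoid between Q = 272 and Q = 209 of height $18: ½ · (209 + 272) · 18 = $4329.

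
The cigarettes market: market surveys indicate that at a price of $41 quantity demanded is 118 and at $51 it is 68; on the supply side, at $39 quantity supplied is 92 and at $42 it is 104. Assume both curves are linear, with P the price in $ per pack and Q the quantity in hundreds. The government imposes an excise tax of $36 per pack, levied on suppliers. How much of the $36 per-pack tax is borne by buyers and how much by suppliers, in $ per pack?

Demand slope: (68 − 118)/(51 − 41) = -5, so Qd = 323 − 5P.
Supply slope: (104 − 92)/(42 − 39) = 4, so Qs = 4P − 64.
Without the tax, 323 − 5P = 4P − 64 gives 9P = 387, so P* = $43 and Q* = 108.
With the tax collected from suppliers, supply shifts: Qs = 4(P − 36) − 64.
New equilibrium: buyers pay $59, suppliers receive $23, Q = 28. (Wedge: Pb − Ps = 36.)
Burden on buyers: $16; on suppliers: $20. (They sum to $36.)

Buyers bear $16 per pack; suppliers bear $20 per pack.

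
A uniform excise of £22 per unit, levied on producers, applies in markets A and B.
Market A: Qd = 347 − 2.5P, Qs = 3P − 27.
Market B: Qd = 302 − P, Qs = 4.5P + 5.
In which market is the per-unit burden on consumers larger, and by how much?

Market B, by £6.

Market A: pre-tax P* = £68, Q* = 177; post-tax Q = 147; per-unit burden on consumers = £12.
Market B: pre-tax P* = £54, Q* = 248; post-tax Q = 230; per-unit burden on consumers = £18.
Difference: £12 vs £18 → market B is larger by £6.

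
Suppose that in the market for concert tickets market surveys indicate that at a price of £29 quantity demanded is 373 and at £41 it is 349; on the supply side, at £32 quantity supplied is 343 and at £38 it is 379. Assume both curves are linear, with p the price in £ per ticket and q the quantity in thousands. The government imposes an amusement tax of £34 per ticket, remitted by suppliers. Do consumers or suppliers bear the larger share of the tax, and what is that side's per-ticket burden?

Consumers bear the larger share: £25.5 per ticket.

Demand slope: (349 − 373)/(41 − 29) = -2, so qd = 431 − 2p.
Supply slope: (379 − 343)/(38 − 32) = 6, so qs = 6p + 151.
Without the tax, 431 − 2p = 6p + 151 gives 8p = 280, so p* = £35 and q* = 361.
With the tax collected from suppliers, supply shifts: qs = 6(p − 34) + 151.
New equilibrium: consumers pay £60.5, suppliers receive £26.5, q = 310. (Wedge: pb − ps = 34.)
Per-ticket burden: consumers £25.5, suppliers £8.5.
Consumers take the larger share because demand is less price-elastic here (demand slope 2 vs supply slope 6).
The less price-elastic side of the market bears the larger share of a per-unit tax.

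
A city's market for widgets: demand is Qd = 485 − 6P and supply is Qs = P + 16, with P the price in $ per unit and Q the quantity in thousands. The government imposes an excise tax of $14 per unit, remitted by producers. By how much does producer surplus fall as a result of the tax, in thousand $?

Before the tax: set 485 − 6P = P + 16 → P* = $67, Q* = 83.
With the tax collected from producers, supply shifts: Qs = (P − 14) + 16.
Solving gives Q = 71 with consumers paying $69 and producers receiving $55 (the $14 wedge).
ΔPS is the trapezoid between Q = 71 and Q = 83 of height $12: ½ · (83 + 71) · 12 = $924.

Producer surplus falls by $924 thousand.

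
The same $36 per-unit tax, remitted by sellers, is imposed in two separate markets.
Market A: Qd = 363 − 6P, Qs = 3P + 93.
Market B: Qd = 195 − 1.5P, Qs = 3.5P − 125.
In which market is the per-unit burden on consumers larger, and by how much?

Market B, by $13.2.

Market A: pre-tax P* = $30, Q* = 183; post-tax Q = 111; per-unit burden on consumers = $12.
Market B: pre-tax P* = $64, Q* = 99; post-tax Q = 61.2; per-unit burden on consumers = $25.2.
Difference: $12 vs $25.2 → market B is larger by $13.2.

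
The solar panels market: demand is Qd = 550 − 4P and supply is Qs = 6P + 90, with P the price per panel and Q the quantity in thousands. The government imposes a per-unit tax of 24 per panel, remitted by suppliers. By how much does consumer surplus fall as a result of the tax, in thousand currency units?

Consumer surplus falls by 4855.68 thousand.

Before the tax: set 550 − 4P = 6P + 90 → P* = 46, Q* = 366.
With the tax collected from suppliers, supply shifts: Qs = 6(P − 24) + 90.
New equilibrium: buyers pay 60.4, suppliers receive 36.4, Q = 308.4. (Wedge: Pb − Ps = 24.)
ΔCS is the trapezoid between Q = 308.4 and Q = 366 of height 14.4: ½ · (366 + 308.4) · 14.4 = 4855.68.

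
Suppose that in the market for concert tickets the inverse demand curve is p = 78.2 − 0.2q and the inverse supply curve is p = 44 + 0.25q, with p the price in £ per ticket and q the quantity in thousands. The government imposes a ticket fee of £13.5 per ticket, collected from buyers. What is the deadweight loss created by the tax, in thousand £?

Deadweight loss = £202.5 thousand.

Rewrite in direct form: qd = 391 − 5p and qs = 4p − 176.
Without the tax, 391 − 5p = 4p − 176 gives 9p = 567, so p* = £63 and q* = 76.
With the tax collected from buyers, demand (in seller-price terms) shifts: qd = 391 − 5(p + 13.5).
New equilibrium: buyers pay £69, suppliers receive £55.5, q = 46. (Wedge: pb − ps = 13.5.)
Quantity falls by |ΔQ| = |76 − 46| = 30.
DWL = ½ · t · |ΔQ| = ½ · 13.5 · 30 = £202.5.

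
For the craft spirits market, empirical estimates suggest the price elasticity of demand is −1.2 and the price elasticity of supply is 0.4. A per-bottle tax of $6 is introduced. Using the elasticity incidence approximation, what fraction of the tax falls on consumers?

Incidence ratio: consumers' share ≈ εs / (εs + |εd|) = 0.4 / (0.4 + 1.2) = 0.25.
Supply is the less elastic side, so consumers bear the smaller share.

Consumers' share ≈ 0.25.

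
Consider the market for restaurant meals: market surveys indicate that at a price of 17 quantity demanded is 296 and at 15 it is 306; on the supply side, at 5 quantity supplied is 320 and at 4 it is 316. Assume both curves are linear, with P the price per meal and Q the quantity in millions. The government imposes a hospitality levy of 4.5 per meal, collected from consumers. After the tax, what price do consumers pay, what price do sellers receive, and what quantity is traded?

Consumers pay 11; sellers receive 6.5; quantity = 326.

Demand slope: (306 − 296)/(15 − 17) = -5, so Qd = 381 − 5P.
Supply slope: (316 − 320)/(4 − 5) = 4, so Qs = 4P + 300.
Without the tax, 381 − 5P = 4P + 300 gives 9P = 81, so P* = 9 and Q* = 336.
With the tax collected from consumers, demand (in seller-price terms) shifts: Qd = 381 − 5(P + 4.5).
New equilibrium: consumers pay 11, sellers receive 6.5, Q = 326. (Wedge: Pb − Ps = 4.5.)
The less price-elastic side of the market bears the larger share of a per-unit tax.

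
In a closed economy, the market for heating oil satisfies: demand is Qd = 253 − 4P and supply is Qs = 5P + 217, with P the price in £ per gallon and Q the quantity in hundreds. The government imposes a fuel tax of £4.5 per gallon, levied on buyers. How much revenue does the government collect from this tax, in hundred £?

Before the tax: set 253 − 4P = 5P + 217 → P* = £4, Q* = 237.
With the tax collected from buyers, demand (in seller-price terms) shifts: Qd = 253 − 4(P + 4.5).
New equilibrium: buyers pay £6.5, sellers receive £2, Q = 227. (Wedge: Pb − Ps = 4.5.)
Revenue = t · Q = 4.5 · 227 = £1021.5.

Tax revenue = £1021.5 hundred.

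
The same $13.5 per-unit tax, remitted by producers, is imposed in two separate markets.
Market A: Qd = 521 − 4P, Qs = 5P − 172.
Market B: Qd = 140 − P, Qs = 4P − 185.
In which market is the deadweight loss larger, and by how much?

Market A, by $129.6.

Market A: pre-tax P* = $77, Q* = 213; post-tax Q = 183; deadweight loss = $202.5.
Market B: pre-tax P* = $65, Q* = 75; post-tax Q = 64.2; deadweight loss = $72.9.
Difference: $202.5 vs $72.9 → market A is larger by $129.6.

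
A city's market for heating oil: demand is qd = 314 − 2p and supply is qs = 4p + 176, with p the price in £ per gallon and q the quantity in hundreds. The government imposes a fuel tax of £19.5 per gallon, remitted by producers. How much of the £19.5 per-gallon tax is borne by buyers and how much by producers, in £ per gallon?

Buyers bear £13 per gallon; producers bear £6.5 per gallon.

Without the tax, 314 − 2p = 4p + 176 gives 6p = 138, so p* = £23 and q* = 268.
With the tax collected from producers, supply shifts: qs = 4(p − 19.5) + 176.
New equilibrium: buyers pay £36, producers receive £16.5, q = 242. (Wedge: pb − ps = 19.5.)
Burden on buyers: £13; on producers: £6.5. (They sum to £19.5.)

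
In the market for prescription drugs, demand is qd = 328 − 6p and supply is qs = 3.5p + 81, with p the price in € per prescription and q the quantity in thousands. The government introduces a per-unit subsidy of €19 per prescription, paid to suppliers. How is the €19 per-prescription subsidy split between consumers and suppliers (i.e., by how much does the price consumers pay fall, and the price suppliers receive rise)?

Before the subsidy: set 328 − 6p = 3.5p + 81 → p* = €26, q* = 172.
With a per-unit subsidy paid to suppliers, each receives p + 19 per unit sold, so supply becomes qs = 3.5(p + 19) + 81.
New equilibrium: consumers pay €19, suppliers receive €38, q = 214. (Wedge: pb − ps = −19.)
Gain to consumers: €7; to suppliers: €12. (They sum to €19.)

Consumers gain €7 per prescription; suppliers gain €12 per prescription.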